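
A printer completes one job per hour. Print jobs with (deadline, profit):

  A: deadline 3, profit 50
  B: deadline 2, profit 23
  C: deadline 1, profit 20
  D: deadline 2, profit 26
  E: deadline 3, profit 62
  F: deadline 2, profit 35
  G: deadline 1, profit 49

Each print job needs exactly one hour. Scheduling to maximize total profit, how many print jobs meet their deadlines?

3

Sort by profit descending; place each in the latest free slot ≤ its deadline.
Profit order: E=62 A=50 G=49 F=35 D=26 B=23 C=20
Assign: E→slot 3, A→slot 2, G→slot 1, F skipped, D skipped, B skipped, C skipped.
Slots: [1:G] [2:A] [3:E]
3 of 7 scheduled.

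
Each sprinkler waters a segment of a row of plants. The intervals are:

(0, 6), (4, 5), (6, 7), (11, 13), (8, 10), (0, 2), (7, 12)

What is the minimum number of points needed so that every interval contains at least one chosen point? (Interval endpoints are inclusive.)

5

Sort by right endpoint; whenever an interval is uncovered, place a point at its right end.
By right end: [0,2]  [4,5]  [0,6]  [6,7]  [8,10]  [7,12]  [11,13]
[0,2] uncovered → point at 2; [4,5] uncovered → point at 5; [6,7] uncovered → point at 7; [8,10] uncovered → point at 10; [11,13] uncovered → point at 13.
Points: 2, 5, 7, 10, 13 (5 total).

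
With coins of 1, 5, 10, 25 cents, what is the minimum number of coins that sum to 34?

Greedy: take as many of the largest coin as possible, then repeat with the remainder.
34 = 1×25 + 1×5 + 4×1
Total coins = 1 + 1 + 4 = 6

6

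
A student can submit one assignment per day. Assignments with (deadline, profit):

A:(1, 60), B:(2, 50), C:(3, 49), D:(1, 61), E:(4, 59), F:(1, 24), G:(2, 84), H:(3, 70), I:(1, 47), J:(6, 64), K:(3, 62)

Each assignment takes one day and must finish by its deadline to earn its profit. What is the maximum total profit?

339

Sort by profit descending; place each in the latest free slot ≤ its deadline.
By profit: G(d2,84), H(d3,70), J(d6,64), K(d3,62), D(d1,61), A(d1,60), E(d4,59), B(d2,50), C(d3,49), I(d1,47), F(d1,24)
G→slot 2; H→slot 3; J→slot 6; K→slot 1; D skipped; A skipped; E→slot 4; B skipped; C skipped; I skipped; F skipped.
Profit = 62 + 84 + 70 + 59 + 64 = 339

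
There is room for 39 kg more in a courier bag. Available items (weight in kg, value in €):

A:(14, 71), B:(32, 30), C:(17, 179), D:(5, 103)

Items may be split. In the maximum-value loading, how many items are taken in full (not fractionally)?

3

Sort by value per unit weight and fill in that order.
Order: D (103/5=20.60) > C (179/17=10.53) > A (71/14=5.07) > B (30/32=0.94)
Fill: take D (5 @ 103) → take C (17 @ 179) → take A (14 @ 71) → take 3/32 of B → 2.81; 39/39 used.
3 item(s) taken whole; one partial (take 3/32 of B).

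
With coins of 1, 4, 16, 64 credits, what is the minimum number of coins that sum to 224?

5

Use the largest denomination that fits, subtract, and repeat.
224 = 3×64 + 2×16
Total coins = 3 + 2 = 5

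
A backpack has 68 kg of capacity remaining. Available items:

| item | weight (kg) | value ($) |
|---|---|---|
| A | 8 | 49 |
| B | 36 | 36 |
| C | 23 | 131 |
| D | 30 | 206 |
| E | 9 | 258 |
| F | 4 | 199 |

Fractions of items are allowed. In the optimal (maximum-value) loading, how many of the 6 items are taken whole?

4

Sort by value per unit weight and fill in that order.
Order: F (199/4=49.75) > E (258/9=28.67) > D (206/30=6.87) > A (49/8=6.12) > C (131/23=5.70) > B (36/36=1.00)
Fill: take F (4 @ 199) → take E (9 @ 258) → take D (30 @ 206) → take A (8 @ 49) → take 17/23 of C → 96.83; 68/68 used.
4 item(s) taken whole; one partial (take 17/23 of C).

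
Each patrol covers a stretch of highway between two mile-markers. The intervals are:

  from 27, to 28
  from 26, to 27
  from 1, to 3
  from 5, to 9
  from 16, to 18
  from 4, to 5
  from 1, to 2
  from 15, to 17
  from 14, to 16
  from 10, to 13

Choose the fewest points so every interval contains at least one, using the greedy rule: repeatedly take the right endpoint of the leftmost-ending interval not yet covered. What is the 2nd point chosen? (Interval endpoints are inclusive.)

5

Sorted: [1,2] [1,3] [4,5] [5,9] [10,13] [14,16] [15,17] [16,18] [26,27] [27,28]
{[1,2],[1,3]} hit by 2; {[4,5],[5,9]} hit by 5; {[10,13]} hit by 13; {[14,16],[15,17],[16,18]} hit by 16; {[26,27],[27,28]} hit by 27.
Points: 2, 5, 13, 16, 27 (5 total).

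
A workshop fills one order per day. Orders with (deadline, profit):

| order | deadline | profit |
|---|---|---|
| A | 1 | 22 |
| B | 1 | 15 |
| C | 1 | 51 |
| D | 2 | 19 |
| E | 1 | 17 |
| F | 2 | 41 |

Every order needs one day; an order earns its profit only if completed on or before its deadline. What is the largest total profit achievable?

Sort by profit descending; place each in the latest free slot ≤ its deadline.
By profit: C(d1,51), F(d2,41), A(d1,22), D(d2,19), E(d1,17), B(d1,15)
C→slot 1; F→slot 2; A skipped; D skipped; E skipped; B skipped.
Profit = 51 + 41 = 92

92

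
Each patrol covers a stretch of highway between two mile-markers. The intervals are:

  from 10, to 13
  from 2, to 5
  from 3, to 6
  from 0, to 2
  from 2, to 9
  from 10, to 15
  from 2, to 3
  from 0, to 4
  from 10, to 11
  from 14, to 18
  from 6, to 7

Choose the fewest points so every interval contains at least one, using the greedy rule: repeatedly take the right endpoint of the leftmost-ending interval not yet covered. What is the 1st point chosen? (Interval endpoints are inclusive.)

By right end: [0,2]  [2,3]  [0,4]  [2,5]  [3,6]  [6,7]  [2,9]  [10,11]  [10,13]  [10,15]  [14,18]
[0,2] uncovered → point at 2; [3,6] uncovered → point at 6; [10,11] uncovered → point at 11; [14,18] uncovered → point at 18.
Points: 2, 6, 11, 18 (4 total).

2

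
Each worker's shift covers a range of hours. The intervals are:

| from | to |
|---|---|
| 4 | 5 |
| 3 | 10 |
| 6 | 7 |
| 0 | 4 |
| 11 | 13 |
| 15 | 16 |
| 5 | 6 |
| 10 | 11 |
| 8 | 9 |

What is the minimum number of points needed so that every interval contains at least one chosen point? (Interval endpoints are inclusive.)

5

Sorted: [0,4] [4,5] [5,6] [6,7] [8,9] [3,10] [10,11] [11,13] [15,16]
{[0,4],[4,5]} hit by 4; {[5,6],[6,7]} hit by 6; {[8,9],[3,10]} hit by 9; {[10,11],[11,13]} hit by 11; {[15,16]} hit by 16.
Points: 4, 6, 9, 11, 16 (5 total).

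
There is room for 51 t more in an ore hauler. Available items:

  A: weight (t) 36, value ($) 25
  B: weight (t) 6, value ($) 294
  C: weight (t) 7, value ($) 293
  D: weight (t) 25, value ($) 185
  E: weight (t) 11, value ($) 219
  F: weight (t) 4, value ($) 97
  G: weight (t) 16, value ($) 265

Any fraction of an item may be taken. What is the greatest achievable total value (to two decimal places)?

1219.80

Sort by value per unit weight and fill in that order.
Order: B (294/6=49.00) > C (293/7=41.86) > F (97/4=24.25) > E (219/11=19.91) > G (265/16=16.56) > D (185/25=7.40) > A (25/36=0.69)
Fill: take B (6 @ 294) → take C (7 @ 293) → take F (4 @ 97) → take E (11 @ 219) → take G (16 @ 265) → take 7/25 of D → 51.80; 51/51 used.
Total value = 1219.80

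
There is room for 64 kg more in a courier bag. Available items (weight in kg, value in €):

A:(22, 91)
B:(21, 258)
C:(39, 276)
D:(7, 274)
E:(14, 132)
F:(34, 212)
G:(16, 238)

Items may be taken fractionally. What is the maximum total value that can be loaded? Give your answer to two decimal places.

Sort by value per unit weight and fill in that order.
Order: D (274/7=39.14) > G (238/16=14.88) > B (258/21=12.29) > E (132/14=9.43) > C (276/39=7.08) > F (212/34=6.24) > A (91/22=4.14)
Fill: take D (7 @ 274) → take G (16 @ 238) → take B (21 @ 258) → take E (14 @ 132) → take 6/39 of C → 42.46; 64/64 used.
Total value = 944.46

944.46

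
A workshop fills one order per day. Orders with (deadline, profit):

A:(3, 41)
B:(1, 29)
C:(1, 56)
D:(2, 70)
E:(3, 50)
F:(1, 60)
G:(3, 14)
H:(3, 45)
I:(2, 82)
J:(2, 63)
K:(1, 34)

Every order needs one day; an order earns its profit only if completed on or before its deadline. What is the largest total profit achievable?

202

By profit: I(d2,82), D(d2,70), J(d2,63), F(d1,60), C(d1,56), E(d3,50), H(d3,45), A(d3,41), K(d1,34), B(d1,29), G(d3,14)
I→slot 2; D→slot 1; J skipped; F skipped; C skipped; E→slot 3; H skipped; A skipped; K skipped; B skipped; G skipped.
Profit = 70 + 82 + 50 = 202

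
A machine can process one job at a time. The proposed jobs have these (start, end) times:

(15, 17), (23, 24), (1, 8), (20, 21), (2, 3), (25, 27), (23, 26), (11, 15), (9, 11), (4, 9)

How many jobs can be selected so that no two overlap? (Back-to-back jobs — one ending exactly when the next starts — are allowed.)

Sort by end time and greedily take each interval whose start is ≥ the last chosen end.
Sorted by end: (2,3)  (1,8)  (4,9)  (9,11)  (11,15)  (15,17)  (20,21)  (23,24)  (23,26)  (25,27)
take (2,3); skip (1,8); take (4,9); take (9,11); take (11,15); take (15,17); take (20,21); take (23,24); skip (23,26); take (25,27).
Selected 8 jobs.

8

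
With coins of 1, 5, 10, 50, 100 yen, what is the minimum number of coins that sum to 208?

Use the largest denomination that fits, subtract, and repeat.
208 = 2×100 + 1×5 + 3×1
Total coins = 2 + 1 + 3 = 6

6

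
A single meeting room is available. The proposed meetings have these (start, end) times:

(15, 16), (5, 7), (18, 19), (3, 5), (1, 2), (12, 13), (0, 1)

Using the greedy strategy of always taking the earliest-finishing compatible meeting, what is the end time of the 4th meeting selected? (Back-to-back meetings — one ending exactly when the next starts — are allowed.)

Order by finish time; keep every interval that doesn't clash with the previous kept one.
By end time: (0,1), (1,2), (3,5), (5,7), (12,13), (15,16), (18,19).
Pick (0,1); next start ≥ 1 → (1,2); next start ≥ 2 → (3,5); next start ≥ 5 → (5,7); next start ≥ 7 → (12,13); next start ≥ 13 → (15,16); next start ≥ 16 → (18,19).
Selected: (0,1) (1,2) (3,5) (5,7) (12,13) (15,16) (18,19)

7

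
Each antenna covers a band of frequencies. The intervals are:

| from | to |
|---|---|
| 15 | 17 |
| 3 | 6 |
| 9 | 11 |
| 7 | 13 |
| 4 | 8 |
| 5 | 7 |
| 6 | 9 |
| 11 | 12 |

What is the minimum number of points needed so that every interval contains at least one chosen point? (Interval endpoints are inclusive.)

Sort by right endpoint; whenever an interval is uncovered, place a point at its right end.
By right end: [3,6]  [5,7]  [4,8]  [6,9]  [9,11]  [11,12]  [7,13]  [15,17]
[3,6] uncovered → point at 6; [9,11] uncovered → point at 11; [15,17] uncovered → point at 17.
Points: 6, 11, 17 (3 total).

3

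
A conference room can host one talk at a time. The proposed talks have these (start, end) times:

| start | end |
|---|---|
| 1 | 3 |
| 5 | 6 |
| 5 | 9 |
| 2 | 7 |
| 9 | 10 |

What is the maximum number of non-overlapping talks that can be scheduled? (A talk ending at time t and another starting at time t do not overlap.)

Order by finish time; keep every interval that doesn't clash with the previous kept one.
By end time: (1,3), (5,6), (2,7), (5,9), (9,10).
Pick (1,3); next start ≥ 3 → (5,6); next start ≥ 6 → (9,10).
Selected 3 talks.

3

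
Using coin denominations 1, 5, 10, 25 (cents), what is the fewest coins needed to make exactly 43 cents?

6

43 − 1×25→18 − 1×10→8 − 1×5→3 − 3×1→0
Total coins = 1 + 1 + 1 + 3 = 6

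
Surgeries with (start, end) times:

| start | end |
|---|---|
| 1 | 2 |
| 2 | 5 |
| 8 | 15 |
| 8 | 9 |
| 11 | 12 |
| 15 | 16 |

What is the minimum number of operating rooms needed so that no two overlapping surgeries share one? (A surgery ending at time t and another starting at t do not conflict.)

The answer is the maximum number of intervals overlapping at any instant.
starts: [1, 2, 8, 8, 11, 15]
ends:   [2, 5, 9, 12, 15, 16]
s1→1 e2→0 s2→1 e5→0 s8→1 s8→2  — peak 2.

2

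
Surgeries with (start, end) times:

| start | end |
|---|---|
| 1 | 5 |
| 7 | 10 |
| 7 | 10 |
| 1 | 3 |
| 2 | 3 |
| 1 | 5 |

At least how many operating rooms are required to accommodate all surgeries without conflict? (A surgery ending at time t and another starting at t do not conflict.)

4

Count concurrent intervals with a sweep; the peak is the room count.
Events (time:±→running): 1:+→1 1:+→2 1:+→3 2:+→4 … peak 4.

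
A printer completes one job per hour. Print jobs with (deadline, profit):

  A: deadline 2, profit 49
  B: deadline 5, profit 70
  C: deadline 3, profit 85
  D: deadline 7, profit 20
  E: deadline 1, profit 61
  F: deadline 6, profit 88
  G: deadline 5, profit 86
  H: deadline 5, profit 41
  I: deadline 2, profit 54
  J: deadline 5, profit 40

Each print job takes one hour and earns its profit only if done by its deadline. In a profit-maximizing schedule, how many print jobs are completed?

7

Profit order: F=88 G=86 C=85 B=70 E=61 I=54 A=49 H=41 J=40 D=20
Assign: F→slot 6, G→slot 5, C→slot 3, B→slot 4, E→slot 1, I→slot 2, A skipped, H skipped, J skipped, D→slot 7.
Slots: [1:E] [2:I] [3:C] [4:B] [5:G] [6:F] [7:D]
7 of 10 scheduled.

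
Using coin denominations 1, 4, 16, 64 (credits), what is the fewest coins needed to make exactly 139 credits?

Greedy: take as many of the largest coin as possible, then repeat with the remainder.
139 − 2×64→11 − 2×4→3 − 3×1→0
Total coins = 2 + 2 + 3 = 7

7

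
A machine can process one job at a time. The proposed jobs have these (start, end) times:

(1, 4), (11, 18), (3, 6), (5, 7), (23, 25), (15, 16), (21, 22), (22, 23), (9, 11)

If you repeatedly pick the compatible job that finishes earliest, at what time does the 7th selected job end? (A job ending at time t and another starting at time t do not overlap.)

Order by finish time; keep every interval that doesn't clash with the previous kept one.
Sorted by end: (1,4)  (3,6)  (5,7)  (9,11)  (15,16)  (11,18)  (21,22)  (22,23)  (23,25)
take (1,4); take (5,7); take (9,11); take (15,16); skip (11,18); take (21,22); take (22,23); take (23,25).
Selected: (1,4) (5,7) (9,11) (15,16) (21,22) (22,23) (23,25)

25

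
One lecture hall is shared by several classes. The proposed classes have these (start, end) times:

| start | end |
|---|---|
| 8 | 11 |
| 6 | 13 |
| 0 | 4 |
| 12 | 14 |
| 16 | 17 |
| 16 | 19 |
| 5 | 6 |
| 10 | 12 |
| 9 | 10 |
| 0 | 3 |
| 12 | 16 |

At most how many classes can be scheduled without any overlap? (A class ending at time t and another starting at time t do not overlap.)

6

Sort by end time and greedily take each interval whose start is ≥ the last chosen end.
Sorted by end: (0,3)  (0,4)  (5,6)  (9,10)  (8,11)  (10,12)  (6,13)  (12,14)  (12,16)  (16,17)  (16,19)
take (0,3); skip (0,4); take (5,6); take (9,10); take (10,12); skip (6,13); take (12,14); skip (12,16); take (16,17).
Selected 6 classes.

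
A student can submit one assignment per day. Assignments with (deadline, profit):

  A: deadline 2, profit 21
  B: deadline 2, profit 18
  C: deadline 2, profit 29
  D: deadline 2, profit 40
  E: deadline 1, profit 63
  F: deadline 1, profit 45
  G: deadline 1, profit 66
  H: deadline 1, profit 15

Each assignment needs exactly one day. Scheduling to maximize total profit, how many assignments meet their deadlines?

2

Profit order: G=66 E=63 F=45 D=40 C=29 A=21 B=18 H=15
Assign: G→slot 1, E skipped, F skipped, D→slot 2, C skipped, A skipped, B skipped, H skipped.
Slots: [1:G] [2:D]
2 of 8 scheduled.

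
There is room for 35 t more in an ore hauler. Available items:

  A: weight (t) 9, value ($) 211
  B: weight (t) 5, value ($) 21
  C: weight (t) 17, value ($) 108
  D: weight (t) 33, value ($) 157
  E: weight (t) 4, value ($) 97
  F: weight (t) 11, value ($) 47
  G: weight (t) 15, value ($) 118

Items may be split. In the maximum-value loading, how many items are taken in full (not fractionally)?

3

Ratios (sorted): E 24.25, A 23.44, G 7.87, C 6.35, D 4.76, F 4.27, B 4.20
take E (4 @ 97); take A (9 @ 211); take G (15 @ 118); take 7/17 of C → 44.47. Capacity used 35/35.
3 item(s) taken whole; one partial (take 7/17 of C).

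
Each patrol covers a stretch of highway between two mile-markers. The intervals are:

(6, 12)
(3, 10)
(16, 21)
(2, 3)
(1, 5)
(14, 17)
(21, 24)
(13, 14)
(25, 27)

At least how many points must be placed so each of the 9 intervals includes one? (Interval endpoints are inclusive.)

Process intervals by earliest right end; each time one isn't hit yet, stab at its right endpoint.
Sorted: [2,3] [1,5] [3,10] [6,12] [13,14] [14,17] [16,21] [21,24] [25,27]
{[2,3],[1,5],[3,10]} hit by 3; {[6,12]} hit by 12; {[13,14],[14,17]} hit by 14; {[16,21],[21,24]} hit by 21; {[25,27]} hit by 27.
Points: 3, 12, 14, 21, 27 (5 total).

5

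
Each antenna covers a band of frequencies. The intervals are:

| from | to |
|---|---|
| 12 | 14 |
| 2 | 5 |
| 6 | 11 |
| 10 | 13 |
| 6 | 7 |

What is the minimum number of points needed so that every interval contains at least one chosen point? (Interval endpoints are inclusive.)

3

Process intervals by earliest right end; each time one isn't hit yet, stab at its right endpoint.
Sorted: [2,5] [6,7] [6,11] [10,13] [12,14]
{[2,5]} hit by 5; {[6,7],[6,11]} hit by 7; {[10,13],[12,14]} hit by 13.
Points: 5, 7, 13 (3 total).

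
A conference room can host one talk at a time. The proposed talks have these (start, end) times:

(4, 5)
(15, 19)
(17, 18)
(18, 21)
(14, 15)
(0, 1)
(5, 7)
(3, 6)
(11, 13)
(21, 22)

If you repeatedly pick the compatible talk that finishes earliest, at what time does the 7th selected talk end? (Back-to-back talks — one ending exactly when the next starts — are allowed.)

Sorted by end: (0,1)  (4,5)  (3,6)  (5,7)  (11,13)  (14,15)  (17,18)  (15,19)  (18,21)  (21,22)
take (0,1); take (4,5); take (5,7); take (11,13); take (14,15); take (17,18); take (18,21); take (21,22).
Selected: (0,1) (4,5) (5,7) (11,13) (14,15) (17,18) (18,21) (21,22)

21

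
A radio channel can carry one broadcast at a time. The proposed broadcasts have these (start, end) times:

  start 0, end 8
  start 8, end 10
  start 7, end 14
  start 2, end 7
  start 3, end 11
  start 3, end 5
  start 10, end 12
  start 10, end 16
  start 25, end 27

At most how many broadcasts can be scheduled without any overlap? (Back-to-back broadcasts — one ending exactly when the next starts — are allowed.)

4

Greedy by earliest finish: after sorting by end time, pick each interval compatible with the last pick.
By end time: (3,5), (2,7), (0,8), (8,10), (3,11), (10,12), (7,14), (10,16), (25,27).
Pick (3,5); next start ≥ 5 → (8,10); next start ≥ 10 → (10,12); next start ≥ 12 → (25,27).
Selected 4 broadcasts.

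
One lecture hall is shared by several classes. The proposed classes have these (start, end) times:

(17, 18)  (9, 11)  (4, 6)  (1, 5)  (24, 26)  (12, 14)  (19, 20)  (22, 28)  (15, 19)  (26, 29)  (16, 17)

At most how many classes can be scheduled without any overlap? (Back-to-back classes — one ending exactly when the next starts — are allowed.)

8

Greedy by earliest finish: after sorting by end time, pick each interval compatible with the last pick.
By end time: (1,5), (4,6), (9,11), (12,14), (16,17), (17,18), (15,19), (19,20), (24,26), (22,28), (26,29).
Pick (1,5); next start ≥ 5 → (9,11); next start ≥ 11 → (12,14); next start ≥ 14 → (16,17); next start ≥ 17 → (17,18); next start ≥ 18 → (19,20); next start ≥ 20 → (24,26); next start ≥ 26 → (26,29).
Selected 8 classes.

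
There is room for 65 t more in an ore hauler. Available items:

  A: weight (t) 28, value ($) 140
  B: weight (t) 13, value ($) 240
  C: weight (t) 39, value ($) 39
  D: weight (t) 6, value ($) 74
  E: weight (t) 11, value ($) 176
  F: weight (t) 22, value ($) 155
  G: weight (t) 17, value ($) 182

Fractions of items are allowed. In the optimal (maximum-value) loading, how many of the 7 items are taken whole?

4

Sort by value per unit weight and fill in that order.
Ratios (sorted): B 18.46, E 16.00, D 12.33, G 10.71, F 7.05, A 5.00, C 1.00
take B (13 @ 240); take E (11 @ 176); take D (6 @ 74); take G (17 @ 182); take 18/22 of F → 126.82. Capacity used 65/65.
4 item(s) taken whole; one partial (take 18/22 of F).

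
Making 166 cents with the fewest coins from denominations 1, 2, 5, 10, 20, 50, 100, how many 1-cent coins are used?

Greedy: take as many of the largest coin as possible, then repeat with the remainder.
166 = 1×100 + 1×50 + 1×10 + 1×5 + 1×1
Count of 1: 1

1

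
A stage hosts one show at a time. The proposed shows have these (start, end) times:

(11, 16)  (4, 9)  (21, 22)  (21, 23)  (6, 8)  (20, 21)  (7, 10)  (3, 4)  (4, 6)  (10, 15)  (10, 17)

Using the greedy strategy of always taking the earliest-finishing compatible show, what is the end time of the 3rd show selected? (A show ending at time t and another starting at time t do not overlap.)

Order by finish time; keep every interval that doesn't clash with the previous kept one.
Sorted by end: (3,4)  (4,6)  (6,8)  (4,9)  (7,10)  (10,15)  (11,16)  (10,17)  (20,21)  (21,22)  (21,23)
take (3,4); take (4,6); take (6,8); take (10,15); skip (11,16); take (20,21); take (21,22); skip (21,23).
Selected: (3,4) (4,6) (6,8) (10,15) (20,21) (21,22)

8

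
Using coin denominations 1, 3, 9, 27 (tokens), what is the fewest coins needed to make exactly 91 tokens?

Greedy: take as many of the largest coin as possible, then repeat with the remainder.
91 = 3×27 + 1×9 + 1×1
Total coins = 3 + 1 + 1 = 5

5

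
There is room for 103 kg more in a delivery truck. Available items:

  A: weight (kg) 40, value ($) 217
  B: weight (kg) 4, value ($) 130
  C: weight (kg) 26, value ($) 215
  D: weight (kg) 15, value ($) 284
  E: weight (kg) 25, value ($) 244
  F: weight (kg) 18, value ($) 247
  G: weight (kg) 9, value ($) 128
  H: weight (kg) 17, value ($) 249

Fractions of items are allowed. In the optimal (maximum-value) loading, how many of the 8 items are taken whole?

6

Sort by value per unit weight and fill in that order.
Order: B (130/4=32.50) > D (284/15=18.93) > H (249/17=14.65) > G (128/9=14.22) > F (247/18=13.72) > E (244/25=9.76) > C (215/26=8.27) > A (217/40=5.42)
Fill: take B (4 @ 130) → take D (15 @ 284) → take H (17 @ 249) → take G (9 @ 128) → take F (18 @ 247) → take E (25 @ 244) → take 15/26 of C → 124.04; 103/103 used.
6 item(s) taken whole; one partial (take 15/26 of C).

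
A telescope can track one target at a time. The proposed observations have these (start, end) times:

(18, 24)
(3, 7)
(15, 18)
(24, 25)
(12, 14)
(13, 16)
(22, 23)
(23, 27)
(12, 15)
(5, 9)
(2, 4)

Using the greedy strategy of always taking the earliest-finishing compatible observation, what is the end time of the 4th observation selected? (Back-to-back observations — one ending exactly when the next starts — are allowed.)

18

By end time: (2,4), (3,7), (5,9), (12,14), (12,15), (13,16), (15,18), (22,23), (18,24), (24,25), (23,27).
Pick (2,4); next start ≥ 4 → (5,9); next start ≥ 9 → (12,14); next start ≥ 14 → (15,18); next start ≥ 18 → (22,23); next start ≥ 23 → (24,25).
Selected: (2,4) (5,9) (12,14) (15,18) (22,23) (24,25)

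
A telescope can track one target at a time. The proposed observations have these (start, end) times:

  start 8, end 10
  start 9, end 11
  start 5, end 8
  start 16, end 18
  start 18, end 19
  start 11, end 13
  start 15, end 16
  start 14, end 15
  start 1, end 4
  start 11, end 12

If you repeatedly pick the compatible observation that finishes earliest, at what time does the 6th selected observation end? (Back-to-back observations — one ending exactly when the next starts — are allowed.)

16

Sort by end time and greedily take each interval whose start is ≥ the last chosen end.
By end time: (1,4), (5,8), (8,10), (9,11), (11,12), (11,13), (14,15), (15,16), (16,18), (18,19).
Pick (1,4); next start ≥ 4 → (5,8); next start ≥ 8 → (8,10); next start ≥ 10 → (11,12); next start ≥ 12 → (14,15); next start ≥ 15 → (15,16); next start ≥ 16 → (16,18); next start ≥ 18 → (18,19).
Selected: (1,4) (5,8) (8,10) (11,12) (14,15) (15,16) (16,18) (18,19)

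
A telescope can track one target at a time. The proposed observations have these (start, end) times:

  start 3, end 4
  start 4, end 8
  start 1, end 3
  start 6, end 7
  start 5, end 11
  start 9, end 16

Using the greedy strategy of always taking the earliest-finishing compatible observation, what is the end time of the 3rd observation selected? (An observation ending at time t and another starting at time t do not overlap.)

7

By end time: (1,3), (3,4), (6,7), (4,8), (5,11), (9,16).
Pick (1,3); next start ≥ 3 → (3,4); next start ≥ 4 → (6,7); next start ≥ 7 → (9,16).
Selected: (1,3) (3,4) (6,7) (9,16)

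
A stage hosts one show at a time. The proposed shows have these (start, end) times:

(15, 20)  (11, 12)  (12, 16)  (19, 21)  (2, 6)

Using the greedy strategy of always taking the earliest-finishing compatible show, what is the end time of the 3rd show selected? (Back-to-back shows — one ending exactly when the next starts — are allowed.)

Sorted by end: (2,6)  (11,12)  (12,16)  (15,20)  (19,21)
take (2,6); take (11,12); take (12,16); skip (15,20); take (19,21).
Selected: (2,6) (11,12) (12,16) (19,21)

16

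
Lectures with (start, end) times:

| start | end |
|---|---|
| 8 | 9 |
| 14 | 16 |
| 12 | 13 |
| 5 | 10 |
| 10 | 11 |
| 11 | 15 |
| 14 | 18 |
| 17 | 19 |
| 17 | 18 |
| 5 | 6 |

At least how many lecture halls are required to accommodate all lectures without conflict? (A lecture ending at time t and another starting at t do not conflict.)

The answer is the maximum number of intervals overlapping at any instant.
starts: [5, 5, 8, 10, 11, 12, 14, 14, 17, 17]
ends:   [6, 9, 10, 11, 13, 15, 16, 18, 18, 19]
s5→1 s5→2 e6→1 s8→2 e9→1 e10→0 s10→1 e11→0 s11→1 s12→2 e13→1 s14→2 s14→3  — peak 3.

3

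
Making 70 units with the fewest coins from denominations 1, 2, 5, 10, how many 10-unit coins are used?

7

Greedy: take as many of the largest coin as possible, then repeat with the remainder.
70 − 7×10→0
Count of 10: 7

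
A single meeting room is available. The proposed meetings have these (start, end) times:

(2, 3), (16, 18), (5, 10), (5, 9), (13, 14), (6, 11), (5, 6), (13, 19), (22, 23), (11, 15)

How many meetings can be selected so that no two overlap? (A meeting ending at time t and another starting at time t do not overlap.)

6

Order by finish time; keep every interval that doesn't clash with the previous kept one.
Sorted by end: (2,3)  (5,6)  (5,9)  (5,10)  (6,11)  (13,14)  (11,15)  (16,18)  (13,19)  (22,23)
take (2,3); take (5,6); skip (5,9); take (6,11); take (13,14); take (16,18); take (22,23).
Selected 6 meetings.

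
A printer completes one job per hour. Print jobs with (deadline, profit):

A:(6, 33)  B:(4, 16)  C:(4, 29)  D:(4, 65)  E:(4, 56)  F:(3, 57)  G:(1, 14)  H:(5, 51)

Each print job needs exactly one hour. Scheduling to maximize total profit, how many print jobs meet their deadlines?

6

By profit: D(d4,65), F(d3,57), E(d4,56), H(d5,51), A(d6,33), C(d4,29), B(d4,16), G(d1,14)
D→slot 4; F→slot 3; E→slot 2; H→slot 5; A→slot 6; C→slot 1; B skipped; G skipped.
6 of 8 scheduled.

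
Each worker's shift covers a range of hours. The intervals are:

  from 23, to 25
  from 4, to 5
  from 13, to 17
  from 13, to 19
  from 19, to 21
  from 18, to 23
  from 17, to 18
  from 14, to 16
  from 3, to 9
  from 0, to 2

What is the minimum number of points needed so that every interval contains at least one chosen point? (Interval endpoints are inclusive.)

6

Process intervals by earliest right end; each time one isn't hit yet, stab at its right endpoint.
Sorted: [0,2] [4,5] [3,9] [14,16] [13,17] [17,18] [13,19] [19,21] [18,23] [23,25]
{[0,2]} hit by 2; {[4,5],[3,9]} hit by 5; {[14,16],[13,17]} hit by 16; {[17,18],[13,19]} hit by 18; {[19,21],[18,23]} hit by 21; {[23,25]} hit by 25.
Points: 2, 5, 16, 18, 21, 25 (6 total).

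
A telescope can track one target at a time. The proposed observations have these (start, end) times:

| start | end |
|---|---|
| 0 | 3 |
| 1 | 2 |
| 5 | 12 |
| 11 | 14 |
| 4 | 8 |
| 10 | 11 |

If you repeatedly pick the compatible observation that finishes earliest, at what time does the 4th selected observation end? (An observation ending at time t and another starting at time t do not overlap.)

Order by finish time; keep every interval that doesn't clash with the previous kept one.
By end time: (1,2), (0,3), (4,8), (10,11), (5,12), (11,14).
Pick (1,2); next start ≥ 2 → (4,8); next start ≥ 8 → (10,11); next start ≥ 11 → (11,14).
Selected: (1,2) (4,8) (10,11) (11,14)

14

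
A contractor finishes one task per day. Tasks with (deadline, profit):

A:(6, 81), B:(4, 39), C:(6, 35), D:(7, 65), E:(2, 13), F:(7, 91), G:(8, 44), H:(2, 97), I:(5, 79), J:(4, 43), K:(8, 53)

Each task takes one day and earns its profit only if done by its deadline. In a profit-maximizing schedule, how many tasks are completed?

8

Sort by profit descending; place each in the latest free slot ≤ its deadline.
By profit: H(d2,97), F(d7,91), A(d6,81), I(d5,79), D(d7,65), K(d8,53), G(d8,44), J(d4,43), B(d4,39), C(d6,35), E(d2,13)
H→slot 2; F→slot 7; A→slot 6; I→slot 5; D→slot 4; K→slot 8; G→slot 3; J→slot 1; B skipped; C skipped; E skipped.
8 of 11 scheduled.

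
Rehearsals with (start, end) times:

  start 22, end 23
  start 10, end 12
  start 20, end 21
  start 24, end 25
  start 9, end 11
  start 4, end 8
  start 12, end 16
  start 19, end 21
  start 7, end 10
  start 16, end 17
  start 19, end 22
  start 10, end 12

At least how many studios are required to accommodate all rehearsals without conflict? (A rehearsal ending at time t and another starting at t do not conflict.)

The answer is the maximum number of intervals overlapping at any instant.
starts: [4, 7, 9, 10, 10, 12, 16, 19, 19, 20, 22, 24]
ends:   [8, 10, 11, 12, 12, 16, 17, 21, 21, 22, 23, 25]
s4→1 s7→2 e8→1 s9→2 e10→1 s10→2 s10→3  — peak 3.

3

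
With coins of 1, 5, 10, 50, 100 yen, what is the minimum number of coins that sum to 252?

252 = 2×100 + 1×50 + 2×1
Total coins = 2 + 1 + 2 = 5

5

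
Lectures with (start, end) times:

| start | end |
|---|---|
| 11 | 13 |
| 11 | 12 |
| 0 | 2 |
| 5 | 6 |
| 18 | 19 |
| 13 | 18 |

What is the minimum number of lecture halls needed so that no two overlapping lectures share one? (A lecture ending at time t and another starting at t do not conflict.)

The answer is the maximum number of intervals overlapping at any instant.
Events (time:±→running): 0:+→1 2:-→0 5:+→1 6:-→0 11:+→1 11:+→2 … peak 2.

2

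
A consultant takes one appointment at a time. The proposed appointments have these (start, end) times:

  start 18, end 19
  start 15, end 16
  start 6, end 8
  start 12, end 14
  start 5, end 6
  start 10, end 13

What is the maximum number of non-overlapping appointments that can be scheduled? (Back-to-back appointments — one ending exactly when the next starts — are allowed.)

Greedy by earliest finish: after sorting by end time, pick each interval compatible with the last pick.
By end time: (5,6), (6,8), (10,13), (12,14), (15,16), (18,19).
Pick (5,6); next start ≥ 6 → (6,8); next start ≥ 8 → (10,13); next start ≥ 13 → (15,16); next start ≥ 16 → (18,19).
Selected 5 appointments.

5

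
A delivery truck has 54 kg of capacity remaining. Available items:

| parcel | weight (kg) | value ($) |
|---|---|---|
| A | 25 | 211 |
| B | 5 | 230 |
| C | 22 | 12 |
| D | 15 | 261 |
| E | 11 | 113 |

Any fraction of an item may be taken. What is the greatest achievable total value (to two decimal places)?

Sort by value per unit weight and fill in that order.
Order: B (230/5=46.00) > D (261/15=17.40) > E (113/11=10.27) > A (211/25=8.44) > C (12/22=0.55)
Fill: take B (5 @ 230) → take D (15 @ 261) → take E (11 @ 113) → take 23/25 of A → 194.12; 54/54 used.
Total value = 798.12

798.12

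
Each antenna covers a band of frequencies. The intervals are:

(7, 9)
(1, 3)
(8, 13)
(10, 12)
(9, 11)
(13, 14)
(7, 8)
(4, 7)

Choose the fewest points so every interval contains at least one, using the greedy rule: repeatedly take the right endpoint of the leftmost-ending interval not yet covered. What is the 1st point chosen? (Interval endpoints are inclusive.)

Sorted: [1,3] [4,7] [7,8] [7,9] [9,11] [10,12] [8,13] [13,14]
{[1,3]} hit by 3; {[4,7],[7,8],[7,9]} hit by 7; {[9,11],[10,12],[8,13]} hit by 11; {[13,14]} hit by 14.
Points: 3, 7, 11, 14 (4 total).

3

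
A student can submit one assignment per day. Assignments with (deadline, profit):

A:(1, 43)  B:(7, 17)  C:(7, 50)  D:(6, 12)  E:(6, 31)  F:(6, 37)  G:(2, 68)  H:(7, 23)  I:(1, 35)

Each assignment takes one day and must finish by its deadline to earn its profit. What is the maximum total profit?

Profit order: G=68 C=50 A=43 F=37 I=35 E=31 H=23 B=17 D=12
Assign: G→slot 2, C→slot 7, A→slot 1, F→slot 6, I skipped, E→slot 5, H→slot 4, B→slot 3, D skipped.
Slots: [1:A] [2:G] [3:B] [4:H] [5:E] [6:F] [7:C]
Profit = 43 + 68 + 17 + 23 + 31 + 37 + 50 = 269

269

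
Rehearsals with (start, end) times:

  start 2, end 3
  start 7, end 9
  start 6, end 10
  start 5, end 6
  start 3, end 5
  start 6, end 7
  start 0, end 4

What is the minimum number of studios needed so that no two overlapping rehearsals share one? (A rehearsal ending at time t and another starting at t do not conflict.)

2

Count concurrent intervals with a sweep; the peak is the room count.
Events (time:±→running): 0:+→1 2:+→2 … peak 2.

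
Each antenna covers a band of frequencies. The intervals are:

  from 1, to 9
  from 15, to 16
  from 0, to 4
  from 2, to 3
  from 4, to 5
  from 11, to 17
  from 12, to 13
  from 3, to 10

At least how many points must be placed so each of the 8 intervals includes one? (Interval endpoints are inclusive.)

By right end: [2,3]  [0,4]  [4,5]  [1,9]  [3,10]  [12,13]  [15,16]  [11,17]
[2,3] uncovered → point at 3; [4,5] uncovered → point at 5; [12,13] uncovered → point at 13; [15,16] uncovered → point at 16.
Points: 3, 5, 13, 16 (4 total).

4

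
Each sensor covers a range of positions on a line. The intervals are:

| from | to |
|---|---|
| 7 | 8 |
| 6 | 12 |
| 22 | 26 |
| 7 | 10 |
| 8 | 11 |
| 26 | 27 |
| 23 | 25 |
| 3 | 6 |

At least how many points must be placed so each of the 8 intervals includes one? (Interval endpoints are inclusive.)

Sort by right endpoint; whenever an interval is uncovered, place a point at its right end.
By right end: [3,6]  [7,8]  [7,10]  [8,11]  [6,12]  [23,25]  [22,26]  [26,27]
[3,6] uncovered → point at 6; [7,8] uncovered → point at 8; [23,25] uncovered → point at 25; [26,27] uncovered → point at 27.
Points: 6, 8, 25, 27 (4 total).

4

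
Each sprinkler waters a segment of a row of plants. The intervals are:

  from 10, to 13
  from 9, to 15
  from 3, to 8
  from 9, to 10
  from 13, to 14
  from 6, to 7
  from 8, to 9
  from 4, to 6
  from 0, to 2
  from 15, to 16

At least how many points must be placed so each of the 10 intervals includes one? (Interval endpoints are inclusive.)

5

By right end: [0,2]  [4,6]  [6,7]  [3,8]  [8,9]  [9,10]  [10,13]  [13,14]  [9,15]  [15,16]
[0,2] uncovered → point at 2; [4,6] uncovered → point at 6; [8,9] uncovered → point at 9; [10,13] uncovered → point at 13; [15,16] uncovered → point at 16.
Points: 2, 6, 9, 13, 16 (5 total).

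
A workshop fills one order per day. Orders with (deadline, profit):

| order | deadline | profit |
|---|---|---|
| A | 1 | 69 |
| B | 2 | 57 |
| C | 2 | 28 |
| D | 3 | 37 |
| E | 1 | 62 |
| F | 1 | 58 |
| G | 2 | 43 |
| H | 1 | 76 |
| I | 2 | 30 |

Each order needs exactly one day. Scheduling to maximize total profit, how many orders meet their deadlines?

3

Take jobs in profit order; each goes to the latest open slot no later than its deadline.
By profit: H(d1,76), A(d1,69), E(d1,62), F(d1,58), B(d2,57), G(d2,43), D(d3,37), I(d2,30), C(d2,28)
H→slot 1; A skipped; E skipped; F skipped; B→slot 2; G skipped; D→slot 3; I skipped; C skipped.
3 of 9 scheduled.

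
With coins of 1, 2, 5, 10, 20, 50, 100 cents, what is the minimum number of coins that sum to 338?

8

338 − 3×100→38 − 1×20→18 − 1×10→8 − 1×5→3 − 1×2→1 − 1×1→0
Total coins = 3 + 1 + 1 + 1 + 1 + 1 = 8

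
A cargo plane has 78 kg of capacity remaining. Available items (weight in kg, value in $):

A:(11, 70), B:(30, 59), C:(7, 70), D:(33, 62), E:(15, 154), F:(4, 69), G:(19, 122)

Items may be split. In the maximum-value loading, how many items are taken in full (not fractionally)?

Order: F (69/4=17.25) > E (154/15=10.27) > C (70/7=10.00) > G (122/19=6.42) > A (70/11=6.36) > B (59/30=1.97) > D (62/33=1.88)
Fill: take F (4 @ 69) → take E (15 @ 154) → take C (7 @ 70) → take G (19 @ 122) → take A (11 @ 70) → take 22/30 of B → 43.27; 78/78 used.
5 item(s) taken whole; one partial (take 22/30 of B).

5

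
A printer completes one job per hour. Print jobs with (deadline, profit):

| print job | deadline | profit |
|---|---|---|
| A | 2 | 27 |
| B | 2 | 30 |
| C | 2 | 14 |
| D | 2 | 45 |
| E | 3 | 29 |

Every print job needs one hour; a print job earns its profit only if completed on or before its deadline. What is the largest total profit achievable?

Take jobs in profit order; each goes to the latest open slot no later than its deadline.
By profit: D(d2,45), B(d2,30), E(d3,29), A(d2,27), C(d2,14)
D→slot 2; B→slot 1; E→slot 3; A skipped; C skipped.
Profit = 30 + 45 + 29 = 104

104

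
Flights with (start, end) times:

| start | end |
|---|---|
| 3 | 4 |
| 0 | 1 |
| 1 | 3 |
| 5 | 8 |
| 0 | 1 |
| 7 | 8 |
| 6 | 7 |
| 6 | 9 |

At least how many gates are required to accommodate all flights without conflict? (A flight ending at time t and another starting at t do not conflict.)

starts: [0, 0, 1, 3, 5, 6, 6, 7]
ends:   [1, 1, 3, 4, 7, 8, 8, 9]
s0→1 s0→2 e1→1 e1→0 s1→1 e3→0 s3→1 e4→0 s5→1 s6→2 s6→3  — peak 3.

3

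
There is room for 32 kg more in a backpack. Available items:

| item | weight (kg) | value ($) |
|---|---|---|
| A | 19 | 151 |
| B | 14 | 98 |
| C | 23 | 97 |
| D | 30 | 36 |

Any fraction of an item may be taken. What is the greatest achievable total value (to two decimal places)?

242.00

Greedy by value/weight ratio, highest first.
Ratios (sorted): A 7.95, B 7.00, C 4.22, D 1.20
take A (19 @ 151); take 13/14 of B → 91.00. Capacity used 32/32.
Total value = 242.00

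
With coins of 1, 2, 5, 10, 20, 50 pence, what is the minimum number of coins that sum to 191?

6

Greedy: take as many of the largest coin as possible, then repeat with the remainder.
191 = 3×50 + 2×20 + 1×1
Total coins = 3 + 2 + 1 = 6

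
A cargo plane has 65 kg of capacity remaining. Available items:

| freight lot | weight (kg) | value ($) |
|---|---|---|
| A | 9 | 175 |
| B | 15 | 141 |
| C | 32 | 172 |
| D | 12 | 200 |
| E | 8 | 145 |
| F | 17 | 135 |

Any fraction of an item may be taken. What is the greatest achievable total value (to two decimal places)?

Ratios (sorted): A 19.44, E 18.12, D 16.67, B 9.40, F 7.94, C 5.38
take A (9 @ 175); take E (8 @ 145); take D (12 @ 200); take B (15 @ 141); take F (17 @ 135); take 4/32 of C → 21.50. Capacity used 65/65.
Total value = 817.50

817.50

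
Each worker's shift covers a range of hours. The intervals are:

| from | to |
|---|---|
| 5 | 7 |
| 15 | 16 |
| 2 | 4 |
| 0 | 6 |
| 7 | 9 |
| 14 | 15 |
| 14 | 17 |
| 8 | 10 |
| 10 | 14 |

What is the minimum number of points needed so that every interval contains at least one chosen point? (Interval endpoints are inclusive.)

4

Sorted: [2,4] [0,6] [5,7] [7,9] [8,10] [10,14] [14,15] [15,16] [14,17]
{[2,4],[0,6]} hit by 4; {[5,7],[7,9]} hit by 7; {[8,10],[10,14]} hit by 10; {[14,15],[15,16],[14,17]} hit by 15.
Points: 4, 7, 10, 15 (4 total).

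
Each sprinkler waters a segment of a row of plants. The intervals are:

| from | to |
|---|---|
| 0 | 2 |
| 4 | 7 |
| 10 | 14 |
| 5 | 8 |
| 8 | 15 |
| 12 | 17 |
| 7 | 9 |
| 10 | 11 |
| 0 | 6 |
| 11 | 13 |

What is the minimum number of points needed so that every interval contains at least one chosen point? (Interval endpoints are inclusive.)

4

Process intervals by earliest right end; each time one isn't hit yet, stab at its right endpoint.
Sorted: [0,2] [0,6] [4,7] [5,8] [7,9] [10,11] [11,13] [10,14] [8,15] [12,17]
{[0,2],[0,6]} hit by 2; {[4,7],[5,8],[7,9]} hit by 7; {[10,11],[11,13],[10,14],[8,15]} hit by 11; {[12,17]} hit by 17.
Points: 2, 7, 11, 17 (4 total).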